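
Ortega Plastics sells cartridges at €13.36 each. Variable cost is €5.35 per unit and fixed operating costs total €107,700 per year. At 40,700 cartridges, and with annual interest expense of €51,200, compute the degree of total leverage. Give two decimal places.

1.95

At 40,700 units, contribution = 40,700 × €8.01 = €326,007.00.
Subtracting fixed costs: EBIT = €326,007.00 − €107,700 = €218,307.00. Interest = €51,200.00, so EBIT − I = €167,107.00.
DCL = contribution ÷ (EBIT − I) = €326,007.00 ÷ €167,107.00 = 1.9509.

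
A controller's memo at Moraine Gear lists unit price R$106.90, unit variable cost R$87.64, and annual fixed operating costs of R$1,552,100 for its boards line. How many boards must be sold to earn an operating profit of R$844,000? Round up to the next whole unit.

Each unit contributes R$106.90 − R$87.64 = R$19.26.
Units = (FC + target) / CM = (R$1,552,100 + R$844,000) / R$19.26 = 124,408.10, so 124,409 boards.

124,409 boards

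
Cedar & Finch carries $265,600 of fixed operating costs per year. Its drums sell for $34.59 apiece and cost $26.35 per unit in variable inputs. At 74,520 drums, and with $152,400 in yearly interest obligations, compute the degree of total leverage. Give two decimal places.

3.13

Contribution at this volume is 74,520 × $8.24 = $614,044.80.
Subtracting fixed costs: EBIT = $614,044.80 − $265,600 = $348,444.80. Interest = $152,400.00.
DOL = $614,044.80 ÷ $348,444.80 = 1.7622; DFL = $348,444.80 ÷ $196,044.80 = 1.7774.
DCL = DOL × DFL = 1.7622 × 1.7774 = 3.1321.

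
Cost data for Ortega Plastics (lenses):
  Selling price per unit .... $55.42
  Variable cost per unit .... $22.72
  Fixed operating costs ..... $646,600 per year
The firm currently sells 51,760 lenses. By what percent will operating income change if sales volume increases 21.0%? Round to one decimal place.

+34.0%

At 51,760 units, contribution = 51,760 × $32.70 = $1,692,552.00.
EBIT = $1,692,552.00 − $646,600 = $1,045,952.00.
DOL = contribution ÷ EBIT = $1,692,552.00 ÷ $1,045,952.00 = 1.6182.
So EBIT moves 1.6182 × (+21.0%) = +34.0%.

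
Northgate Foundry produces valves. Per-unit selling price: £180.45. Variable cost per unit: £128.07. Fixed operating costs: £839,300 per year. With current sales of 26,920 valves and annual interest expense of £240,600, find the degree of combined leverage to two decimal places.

4.27

At 26,920 units, contribution = 26,920 × £52.38 = £1,410,069.60.
Subtracting fixed costs: EBIT = £1,410,069.60 − £839,300 = £570,769.60. Interest = £240,600.00.
DOL = £1,410,069.60 ÷ £570,769.60 = 2.4705; DFL = £570,769.60 ÷ £330,169.60 = 1.7287.
Combined leverage = 2.4705 × 1.7287 = 4.2708.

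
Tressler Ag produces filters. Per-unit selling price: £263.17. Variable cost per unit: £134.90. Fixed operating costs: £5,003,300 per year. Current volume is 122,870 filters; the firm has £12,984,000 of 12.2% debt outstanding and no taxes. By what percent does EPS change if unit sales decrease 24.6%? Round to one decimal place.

Contribution at this volume is 122,870 × £128.27 = £15,760,534.90.
Subtracting fixed costs: EBIT = £15,760,534.90 − £5,003,300 = £10,757,234.90.
Interest = £1,584,048.00, so EBIT − I = £9,173,186.90.
DCL = total CM / (EBIT − I) = £15,760,534.90 / £9,173,186.90 = 1.7181.
%ΔEPS = DCL × %ΔSales = 1.7181 × -24.6% = -42.3%.

-42.3%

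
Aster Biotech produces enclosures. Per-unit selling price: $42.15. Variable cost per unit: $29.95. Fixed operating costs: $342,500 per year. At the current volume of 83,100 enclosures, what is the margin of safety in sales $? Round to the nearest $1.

$2,319,356

Each unit contributes $42.15 − $29.95 = $12.20. Break-even units = $342,500 ÷ $12.20 = 28,073.77; break-even revenue = 28,073.77 × $42.15 = $1,183,309.43.
Actual sales revenue = 83,100 × $42.15 = $3,502,665.00.
Margin of safety = $3,502,665.00 − $1,183,309.43 = $2,319,356.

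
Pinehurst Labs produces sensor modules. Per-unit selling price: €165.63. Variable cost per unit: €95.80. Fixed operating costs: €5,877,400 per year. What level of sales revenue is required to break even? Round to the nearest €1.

Contribution margin per unit = €165.63 − €95.80 = €69.83, a CM ratio of €69.83 ÷ €165.63 = 0.4216.
Break-even revenue = fixed costs × price ÷ CM = €5,877,400 × €165.63 ÷ €69.83 = €13,940,624.

€13,940,624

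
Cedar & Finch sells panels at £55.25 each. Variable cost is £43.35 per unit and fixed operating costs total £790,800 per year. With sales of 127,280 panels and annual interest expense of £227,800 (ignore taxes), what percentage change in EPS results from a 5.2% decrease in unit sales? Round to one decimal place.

-15.9%

At 127,280 units, contribution = 127,280 × £11.90 = £1,514,632.00.
EBIT = £1,514,632.00 − £790,800 = £723,832.00.
Interest = £227,800.00, so EBIT − I = £496,032.00.
Degree of combined leverage = contribution ÷ (EBIT − I) = £1,514,632.00 ÷ £496,032.00 = 3.0535.
EPS therefore changes by 3.0535 × (-5.2%) = -15.9%.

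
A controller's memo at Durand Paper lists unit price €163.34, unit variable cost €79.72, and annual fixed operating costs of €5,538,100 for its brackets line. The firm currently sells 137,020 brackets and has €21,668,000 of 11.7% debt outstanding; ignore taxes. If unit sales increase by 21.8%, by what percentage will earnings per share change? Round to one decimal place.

Total contribution margin = 137,020 × €83.62 = €11,457,612.40.
Subtracting fixed costs: EBIT = €11,457,612.40 − €5,538,100 = €5,919,512.40.
Interest = €2,535,156.00, so EBIT − I = €3,384,356.40.
Degree of combined leverage = contribution ÷ (EBIT − I) = €11,457,612.40 ÷ €3,384,356.40 = 3.3855.
%ΔEPS = DCL × %ΔSales = 3.3855 × +21.8% = +73.8%.

+73.8%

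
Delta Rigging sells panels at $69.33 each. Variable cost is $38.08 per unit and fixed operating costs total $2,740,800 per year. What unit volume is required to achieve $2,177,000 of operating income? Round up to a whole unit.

Contribution margin per unit = $69.33 − $38.08 = $31.25.
Required volume = (fixed costs + target profit) ÷ CM = ($2,740,800 + $2,177,000) ÷ $31.25 = 157,369.60, so 157,370 panels.

157,370 panels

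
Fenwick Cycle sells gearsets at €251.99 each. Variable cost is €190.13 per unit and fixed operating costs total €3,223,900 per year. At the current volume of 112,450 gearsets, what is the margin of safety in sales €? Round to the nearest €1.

€15,203,547

Unit CM = price − variable cost = €251.99 − €190.13 = €61.86. Break-even units = €3,223,900 ÷ €61.86 = 52,116.07; break-even revenue = 52,116.07 × €251.99 = €13,132,728.11.
Actual sales revenue = 112,450 × €251.99 = €28,336,275.50.
Margin of safety = €28,336,275.50 − €13,132,728.11 = €15,203,547.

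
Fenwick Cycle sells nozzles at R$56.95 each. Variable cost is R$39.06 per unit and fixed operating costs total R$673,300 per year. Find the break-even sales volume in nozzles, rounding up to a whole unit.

Contribution margin per unit = R$56.95 − R$39.06 = R$17.89.
Break-even Q = R$673,300 / R$17.89 = 37,635.55 → 37,636 nozzles.

37,636 nozzles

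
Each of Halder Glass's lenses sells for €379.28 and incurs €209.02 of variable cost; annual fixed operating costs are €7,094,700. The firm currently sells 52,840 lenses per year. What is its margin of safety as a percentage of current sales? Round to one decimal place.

Unit CM = price − variable cost = €379.28 − €209.02 = €170.26. Break-even units = €7,094,700 ÷ €170.26 = 41,669.80; break-even revenue = 41,669.80 × €379.28 = €15,804,521.41.
Actual sales revenue = 52,840 × €379.28 = €20,041,155.20.
Margin of safety = (€20,041,155.20 − €15,804,521.41) ÷ €20,041,155.20 = 21.1%.

21.1%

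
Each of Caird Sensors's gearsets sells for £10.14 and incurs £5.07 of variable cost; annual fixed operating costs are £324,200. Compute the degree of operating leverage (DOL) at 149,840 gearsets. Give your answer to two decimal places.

Total contribution margin = 149,840 × £5.07 = £759,688.80.
Subtracting fixed costs: EBIT = £759,688.80 − £324,200 = £435,488.80.
DOL = contribution ÷ EBIT = £759,688.80 ÷ £435,488.80 = 1.7445.

1.74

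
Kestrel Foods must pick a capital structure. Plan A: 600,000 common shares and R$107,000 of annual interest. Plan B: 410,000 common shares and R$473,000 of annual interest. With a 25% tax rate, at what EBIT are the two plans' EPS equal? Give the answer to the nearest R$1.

R$1,262,789

Set EPS_A = EPS_B: (EBIT − R$107,000)(1 − 0.25) ÷ 600,000 = (EBIT − R$473,000)(1 − 0.25) ÷ 410,000.
Cancelling (1 − t) and cross-multiplying: 410,000·(EBIT − 107,000) = 600,000·(EBIT − 473,000).
Solving, EBIT = (473,000·600,000 − 107,000·410,000) / (600,000 − 410,000) = 239,930,000,000 / 190,000 = 1,262,789.47.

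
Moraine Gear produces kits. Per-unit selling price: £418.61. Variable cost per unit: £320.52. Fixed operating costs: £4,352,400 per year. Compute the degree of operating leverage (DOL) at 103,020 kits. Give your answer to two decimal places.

Total contribution margin = 103,020 × £98.09 = £10,105,231.80.
Operating income = contribution − fixed costs = £10,105,231.80 − £4,352,400 = £5,752,831.80.
DOL = contribution ÷ EBIT = £10,105,231.80 ÷ £5,752,831.80 = 1.7566.

1.76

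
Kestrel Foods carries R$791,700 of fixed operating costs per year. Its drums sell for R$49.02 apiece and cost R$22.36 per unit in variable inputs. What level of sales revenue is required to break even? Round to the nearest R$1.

R$1,455,706

Contribution margin per unit = R$49.02 − R$22.36 = R$26.66, a CM ratio of R$26.66 ÷ R$49.02 = 0.5439.
Break-even sales = FC ÷ CM ratio = R$791,700 × R$49.02 / R$26.66 = R$1,455,706.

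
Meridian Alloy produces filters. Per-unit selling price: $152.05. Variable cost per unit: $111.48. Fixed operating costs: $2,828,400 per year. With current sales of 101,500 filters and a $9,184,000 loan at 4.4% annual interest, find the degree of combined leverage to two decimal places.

4.65

Contribution at this volume is 101,500 × $40.57 = $4,117,855.00.
Subtracting fixed costs: EBIT = $4,117,855.00 − $2,828,400 = $1,289,455.00. Interest = $404,096.00.
DOL = $4,117,855.00 ÷ $1,289,455.00 = 3.1935; DFL = $1,289,455.00 ÷ $885,359.00 = 1.4564.
DCL = DOL × DFL = 3.1935 × 1.4564 = 4.6510.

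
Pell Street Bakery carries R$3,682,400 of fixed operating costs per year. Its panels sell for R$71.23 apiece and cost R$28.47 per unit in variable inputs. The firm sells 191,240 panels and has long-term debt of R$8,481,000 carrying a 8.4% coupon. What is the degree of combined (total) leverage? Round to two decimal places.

At 191,240 units, contribution = 191,240 × R$42.76 = R$8,177,422.40.
Operating income = contribution − fixed costs = R$8,177,422.40 − R$3,682,400 = R$4,495,022.40. Interest = R$712,404.00.
DOL = R$8,177,422.40 ÷ R$4,495,022.40 = 1.8192; DFL = R$4,495,022.40 ÷ R$3,782,618.40 = 1.1883.
Combined leverage = 1.8192 × 1.1883 = 2.1618.

2.16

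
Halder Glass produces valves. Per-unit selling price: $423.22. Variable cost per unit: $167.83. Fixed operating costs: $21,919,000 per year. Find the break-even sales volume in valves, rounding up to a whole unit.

Unit CM = price − variable cost = $423.22 − $167.83 = $255.39.
Break-even volume = fixed costs ÷ CM per unit = $21,919,000 ÷ $255.39 = 85,825.60, so 85,826 valves.

85,826 valves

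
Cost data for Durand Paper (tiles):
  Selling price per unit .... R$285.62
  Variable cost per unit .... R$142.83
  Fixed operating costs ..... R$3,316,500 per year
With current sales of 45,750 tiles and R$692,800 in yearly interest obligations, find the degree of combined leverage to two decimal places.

Total contribution margin = 45,750 × R$142.79 = R$6,532,642.50.
Operating income = contribution − fixed costs = R$6,532,642.50 − R$3,316,500 = R$3,216,142.50. Interest = R$692,800.00.
DOL = R$6,532,642.50 ÷ R$3,216,142.50 = 2.0312; DFL = R$3,216,142.50 ÷ R$2,523,342.50 = 1.2746.
Combined leverage = 2.0312 × 1.2746 = 2.5890.

2.59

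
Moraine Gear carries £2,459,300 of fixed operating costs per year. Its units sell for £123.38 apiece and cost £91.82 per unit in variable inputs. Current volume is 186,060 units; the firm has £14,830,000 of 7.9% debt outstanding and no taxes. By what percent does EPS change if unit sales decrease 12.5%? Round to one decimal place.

At 186,060 units, contribution = 186,060 × £31.56 = £5,872,053.60.
Subtracting fixed costs: EBIT = £5,872,053.60 − £2,459,300 = £3,412,753.60.
Interest = £1,171,570.00, so EBIT − I = £2,241,183.60.
DCL = total CM / (EBIT − I) = £5,872,053.60 / £2,241,183.60 = 2.6201.
EPS therefore changes by 2.6201 × (-12.5%) = -32.8%.

-32.8%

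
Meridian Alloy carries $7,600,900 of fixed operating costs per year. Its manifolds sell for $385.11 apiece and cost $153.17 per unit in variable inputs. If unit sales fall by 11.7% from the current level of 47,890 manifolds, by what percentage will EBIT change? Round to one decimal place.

At 47,890 units, contribution = 47,890 × $231.94 = $11,107,606.60.
Subtracting fixed costs: EBIT = $11,107,606.60 − $7,600,900 = $3,506,706.60.
DOL = contribution ÷ EBIT = $11,107,606.60 ÷ $3,506,706.60 = 3.1675.
Operating income changes by 3.1675 × -11.7% = -37.1%.

-37.1%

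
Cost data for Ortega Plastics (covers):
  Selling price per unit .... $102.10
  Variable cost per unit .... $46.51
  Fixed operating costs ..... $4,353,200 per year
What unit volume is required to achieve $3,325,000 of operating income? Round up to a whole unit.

138,122 covers

Contribution margin per unit = $102.10 − $46.51 = $55.59.
Required volume = (fixed costs + target profit) ÷ CM = ($4,353,200 + $3,325,000) ÷ $55.59 = 138,121.96, so 138,122 covers.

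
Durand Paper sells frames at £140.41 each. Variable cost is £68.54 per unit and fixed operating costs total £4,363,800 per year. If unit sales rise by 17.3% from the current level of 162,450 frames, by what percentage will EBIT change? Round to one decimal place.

At 162,450 units, contribution = 162,450 × £71.87 = £11,675,281.50.
Subtracting fixed costs: EBIT = £11,675,281.50 − £4,363,800 = £7,311,481.50.
Degree of operating leverage = £11,675,281.50 / £7,311,481.50 = 1.5968.
So EBIT moves 1.5968 × (+17.3%) = +27.6%.

+27.6%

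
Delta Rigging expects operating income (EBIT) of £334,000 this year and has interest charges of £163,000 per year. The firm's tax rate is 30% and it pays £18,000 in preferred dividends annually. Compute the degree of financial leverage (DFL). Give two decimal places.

2.30

Interest = £163,000.00.
Preferred dividends grossed up pre-tax: £18,000 / (1 − 0.30) = £25,714.29.
DFL = EBIT ÷ [EBIT − I − D_p/(1−t)] = £334,000 ÷ [£334,000 − £163,000.00 − £25,714.29] = £334,000 ÷ £145,285.71 = 2.2989.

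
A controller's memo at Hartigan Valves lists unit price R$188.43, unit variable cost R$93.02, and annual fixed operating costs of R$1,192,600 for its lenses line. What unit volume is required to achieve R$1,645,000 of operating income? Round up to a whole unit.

29,742 lenses

Each unit contributes R$188.43 − R$93.02 = R$95.41.
Units = (FC + target) / CM = (R$1,192,600 + R$1,645,000) / R$95.41 = 29,741.12, so 29,742 lenses.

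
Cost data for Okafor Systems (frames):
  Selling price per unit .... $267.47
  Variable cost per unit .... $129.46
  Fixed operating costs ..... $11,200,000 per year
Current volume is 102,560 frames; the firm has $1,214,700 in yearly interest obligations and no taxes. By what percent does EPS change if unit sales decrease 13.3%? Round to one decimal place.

-108.2%

Total contribution margin = 102,560 × $138.01 = $14,154,305.60.
Operating income = contribution − fixed costs = $14,154,305.60 − $11,200,000 = $2,954,305.60.
After interest of $1,214,700.00, pre-tax earnings = $1,739,605.60.
Degree of combined leverage = contribution ÷ (EBIT − I) = $14,154,305.60 ÷ $1,739,605.60 = 8.1365.
EPS therefore changes by 8.1365 × (-13.3%) = -108.2%.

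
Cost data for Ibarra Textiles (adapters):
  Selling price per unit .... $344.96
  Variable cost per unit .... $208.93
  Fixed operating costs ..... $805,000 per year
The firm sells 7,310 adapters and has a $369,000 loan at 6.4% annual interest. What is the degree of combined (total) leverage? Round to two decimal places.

Contribution at this volume is 7,310 × $136.03 = $994,379.30.
EBIT = $994,379.30 − $805,000 = $189,379.30. Interest = $23,616.00.
DOL = $994,379.30 ÷ $189,379.30 = 5.2507; DFL = $189,379.30 ÷ $165,763.30 = 1.1425.
DCL = DOL × DFL = 5.2507 × 1.1425 = 5.9989.

6.00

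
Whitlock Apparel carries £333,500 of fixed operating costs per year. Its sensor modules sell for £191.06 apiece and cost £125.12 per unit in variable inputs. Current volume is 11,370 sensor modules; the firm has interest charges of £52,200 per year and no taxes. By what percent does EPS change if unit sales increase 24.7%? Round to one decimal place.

Total contribution margin = 11,370 × £65.94 = £749,737.80.
EBIT = £749,737.80 − £333,500 = £416,237.80.
Interest = £52,200.00, so EBIT − I = £364,037.80.
Degree of combined leverage = contribution ÷ (EBIT − I) = £749,737.80 ÷ £364,037.80 = 2.0595.
%ΔEPS = DCL × %ΔSales = 2.0595 × +24.7% = +50.9%.

+50.9%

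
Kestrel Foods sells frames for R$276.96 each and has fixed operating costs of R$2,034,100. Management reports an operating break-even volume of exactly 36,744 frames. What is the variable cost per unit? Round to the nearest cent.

At break-even, FC = Q × (P − VC), so P − VC = R$2,034,100 ÷ 36,744 = R$55.3587.
Hence VC = price − CM = R$276.96 − R$55.3587 = R$221.60.

R$221.60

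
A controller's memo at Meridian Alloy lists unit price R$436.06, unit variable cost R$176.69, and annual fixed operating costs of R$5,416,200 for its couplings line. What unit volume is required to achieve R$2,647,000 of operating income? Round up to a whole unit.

31,088 couplings

Unit CM = price − variable cost = R$436.06 − R$176.69 = R$259.37.
Need Q such that Q × R$259.37 − R$5,416,200 = R$2,647,000, i.e. Q = R$8,063,200 / R$259.37 = 31,087.64 → 31,088.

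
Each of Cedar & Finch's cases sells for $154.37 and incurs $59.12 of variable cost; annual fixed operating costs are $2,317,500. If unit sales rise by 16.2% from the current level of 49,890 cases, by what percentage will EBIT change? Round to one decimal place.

At 49,890 units, contribution = 49,890 × $95.25 = $4,752,022.50.
Operating income = contribution − fixed costs = $4,752,022.50 − $2,317,500 = $2,434,522.50.
DOL = contribution ÷ EBIT = $4,752,022.50 ÷ $2,434,522.50 = 1.9519.
Operating income changes by 1.9519 × +16.2% = +31.6%.

+31.6%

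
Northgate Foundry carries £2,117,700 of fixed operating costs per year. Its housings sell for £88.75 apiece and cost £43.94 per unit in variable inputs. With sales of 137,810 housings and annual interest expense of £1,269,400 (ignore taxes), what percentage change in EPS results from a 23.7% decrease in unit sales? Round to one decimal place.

-52.5%

Total contribution margin = 137,810 × £44.81 = £6,175,266.10.
Operating income = contribution − fixed costs = £6,175,266.10 − £2,117,700 = £4,057,566.10.
After interest of £1,269,400.00, pre-tax earnings = £2,788,166.10.
Degree of combined leverage = contribution ÷ (EBIT − I) = £6,175,266.10 ÷ £2,788,166.10 = 2.2148.
EPS therefore changes by 2.2148 × (-23.7%) = -52.5%.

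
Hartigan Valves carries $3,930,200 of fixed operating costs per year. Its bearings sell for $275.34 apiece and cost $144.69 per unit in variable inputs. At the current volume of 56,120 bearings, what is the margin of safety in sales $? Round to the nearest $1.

Contribution margin per unit = $275.34 − $144.69 = $130.65. Break-even units = $3,930,200 ÷ $130.65 = 30,081.90; break-even revenue = 30,081.90 × $275.34 = $8,282,749.85.
Actual sales revenue = 56,120 × $275.34 = $15,452,080.80.
Margin of safety = $15,452,080.80 − $8,282,749.85 = $7,169,331.

$7,169,331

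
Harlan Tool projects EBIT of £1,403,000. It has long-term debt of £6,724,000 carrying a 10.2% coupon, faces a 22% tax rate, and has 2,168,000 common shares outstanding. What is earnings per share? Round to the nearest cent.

£0.26

Interest = £685,848.00, so EBT = £1,403,000 − £685,848.00 = £717,152.00.
Net income = £717,152.00 × (1 − 0.22) = £559,378.56.
EPS = £559,378.56 ÷ 2,168,000 = £0.26.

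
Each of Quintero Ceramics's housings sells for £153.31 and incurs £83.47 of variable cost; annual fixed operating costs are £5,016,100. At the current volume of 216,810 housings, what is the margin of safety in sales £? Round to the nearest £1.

Unit CM = price − variable cost = £153.31 − £83.47 = £69.84. Break-even units = £5,016,100 ÷ £69.84 = 71,822.74; break-even revenue = 71,822.74 × £153.31 = £11,011,143.91.
Current sales = 216,810 × £153.31 = £33,239,141.10.
Margin of safety = £33,239,141.10 − £11,011,143.91 = £22,227,997.

£22,227,997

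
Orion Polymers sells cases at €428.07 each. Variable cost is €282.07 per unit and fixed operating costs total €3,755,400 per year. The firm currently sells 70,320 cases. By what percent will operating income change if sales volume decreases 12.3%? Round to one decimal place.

-19.4%

Total contribution margin = 70,320 × €146.00 = €10,266,720.00.
Operating income = contribution − fixed costs = €10,266,720.00 − €3,755,400 = €6,511,320.00.
So DOL = total CM / EBIT = €10,266,720.00 / €6,511,320.00 = 1.5767.
So EBIT moves 1.5767 × (-12.3%) = -19.4%.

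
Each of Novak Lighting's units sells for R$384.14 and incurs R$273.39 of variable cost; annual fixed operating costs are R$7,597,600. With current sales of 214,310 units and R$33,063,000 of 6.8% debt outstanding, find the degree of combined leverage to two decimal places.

Total contribution margin = 214,310 × R$110.75 = R$23,734,832.50.
EBIT = R$23,734,832.50 − R$7,597,600 = R$16,137,232.50. Interest = R$2,248,284.00, so EBIT − I = R$13,888,948.50.
DCL = contribution ÷ (EBIT − I) = R$23,734,832.50 ÷ R$13,888,948.50 = 1.7089.

1.71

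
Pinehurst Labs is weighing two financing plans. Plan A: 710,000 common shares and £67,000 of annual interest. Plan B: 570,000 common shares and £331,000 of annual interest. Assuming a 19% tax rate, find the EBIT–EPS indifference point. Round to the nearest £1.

£1,405,857

At indifference, (EBIT − 67,000)(1 − t)/710,000 = (EBIT − 331,000)(1 − t)/570,000.
The (1 − t) factor cancels: (EBIT − 67,000) × 570,000 = (EBIT − 331,000) × 710,000.
EBIT × (710,000 − 570,000) = 331,000 × 710,000 − 67,000 × 570,000 = 196,820,000,000, so EBIT = 196,820,000,000 ÷ 140,000 = 1,405,857.14.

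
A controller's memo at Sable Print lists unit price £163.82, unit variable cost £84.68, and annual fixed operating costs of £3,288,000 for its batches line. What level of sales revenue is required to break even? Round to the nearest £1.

£6,806,168

Contribution margin per unit = £163.82 − £84.68 = £79.14, a CM ratio of £79.14 ÷ £163.82 = 0.4831.
Break-even sales = FC ÷ CM ratio = £3,288,000 × £163.82 / £79.14 = £6,806,168.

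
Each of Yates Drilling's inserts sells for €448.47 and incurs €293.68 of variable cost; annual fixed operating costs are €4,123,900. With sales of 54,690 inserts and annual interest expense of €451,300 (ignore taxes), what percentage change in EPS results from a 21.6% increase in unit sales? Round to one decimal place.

+47.0%

Total contribution margin = 54,690 × €154.79 = €8,465,465.10.
Subtracting fixed costs: EBIT = €8,465,465.10 − €4,123,900 = €4,341,565.10.
Interest = €451,300.00, so EBIT − I = €3,890,265.10.
Degree of combined leverage = contribution ÷ (EBIT − I) = €8,465,465.10 ÷ €3,890,265.10 = 2.1761.
EPS therefore changes by 2.1761 × (+21.6%) = +47.0%.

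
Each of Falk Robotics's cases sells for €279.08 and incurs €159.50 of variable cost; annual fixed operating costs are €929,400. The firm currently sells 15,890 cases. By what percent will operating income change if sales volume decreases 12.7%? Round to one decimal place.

-24.9%

Contribution at this volume is 15,890 × €119.58 = €1,900,126.20.
EBIT = €1,900,126.20 − €929,400 = €970,726.20.
DOL = contribution ÷ EBIT = €1,900,126.20 ÷ €970,726.20 = 1.9574.
Operating income changes by 1.9574 × -12.7% = -24.9%.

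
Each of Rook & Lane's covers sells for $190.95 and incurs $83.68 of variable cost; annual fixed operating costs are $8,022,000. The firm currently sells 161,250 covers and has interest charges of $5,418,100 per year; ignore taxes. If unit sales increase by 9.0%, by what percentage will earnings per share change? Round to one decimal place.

+40.4%

Contribution at this volume is 161,250 × $107.27 = $17,297,287.50.
Operating income = contribution − fixed costs = $17,297,287.50 − $8,022,000 = $9,275,287.50.
Interest = $5,418,100.00, so EBIT − I = $3,857,187.50.
Degree of combined leverage = contribution ÷ (EBIT − I) = $17,297,287.50 ÷ $3,857,187.50 = 4.4844.
%ΔEPS = DCL × %ΔSales = 4.4844 × +9.0% = +40.4%.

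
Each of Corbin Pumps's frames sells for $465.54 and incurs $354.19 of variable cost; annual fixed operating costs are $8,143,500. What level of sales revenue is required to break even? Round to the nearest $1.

$34,046,924

CM per unit = $465.54 − $354.19 = $111.35; CM ratio = $111.35 / $465.54 = 0.2392.
Break-even sales = FC ÷ CM ratio = $8,143,500 × $465.54 / $111.35 = $34,046,924.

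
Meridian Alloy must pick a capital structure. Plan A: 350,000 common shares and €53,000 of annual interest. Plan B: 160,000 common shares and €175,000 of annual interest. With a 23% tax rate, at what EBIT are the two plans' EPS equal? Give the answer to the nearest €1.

Set EPS_A = EPS_B: (EBIT − €53,000)(1 − 0.23) ÷ 350,000 = (EBIT − €175,000)(1 − 0.23) ÷ 160,000.
The (1 − t) factor cancels: (EBIT − 53,000) × 160,000 = (EBIT − 175,000) × 350,000.
Solving, EBIT = (175,000·350,000 − 53,000·160,000) / (350,000 − 160,000) = 52,770,000,000 / 190,000 = 277,736.84.

€277,737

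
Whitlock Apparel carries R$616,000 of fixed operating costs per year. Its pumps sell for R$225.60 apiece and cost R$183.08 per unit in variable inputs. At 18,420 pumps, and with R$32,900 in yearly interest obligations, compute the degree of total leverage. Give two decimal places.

Contribution at this volume is 18,420 × R$42.52 = R$783,218.40.
Operating income = contribution − fixed costs = R$783,218.40 − R$616,000 = R$167,218.40. Interest = R$32,900.00, so EBIT − I = R$134,318.40.
DCL = contribution ÷ (EBIT − I) = R$783,218.40 ÷ R$134,318.40 = 5.8311.

5.83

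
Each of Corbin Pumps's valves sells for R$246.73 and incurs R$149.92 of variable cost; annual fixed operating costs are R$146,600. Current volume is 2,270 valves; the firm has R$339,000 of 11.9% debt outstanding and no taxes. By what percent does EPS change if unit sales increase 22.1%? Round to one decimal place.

Contribution at this volume is 2,270 × R$96.81 = R$219,758.70.
Operating income = contribution − fixed costs = R$219,758.70 − R$146,600 = R$73,158.70.
After interest of R$40,341.00, pre-tax earnings = R$32,817.70.
DCL = total CM / (EBIT − I) = R$219,758.70 / R$32,817.70 = 6.6963.
%ΔEPS = DCL × %ΔSales = 6.6963 × +22.1% = +148.0%.

+148.0%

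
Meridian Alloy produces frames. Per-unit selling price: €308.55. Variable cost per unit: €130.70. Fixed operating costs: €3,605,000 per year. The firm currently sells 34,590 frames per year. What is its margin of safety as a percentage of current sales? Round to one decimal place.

Each unit contributes €308.55 − €130.70 = €177.85. Break-even units = €3,605,000 ÷ €177.85 = 20,269.89; break-even revenue = 20,269.89 × €308.55 = €6,254,274.67.
Current sales = 34,590 × €308.55 = €10,672,744.50.
Margin of safety = (€10,672,744.50 − €6,254,274.67) ÷ €10,672,744.50 = 41.4%.

41.4%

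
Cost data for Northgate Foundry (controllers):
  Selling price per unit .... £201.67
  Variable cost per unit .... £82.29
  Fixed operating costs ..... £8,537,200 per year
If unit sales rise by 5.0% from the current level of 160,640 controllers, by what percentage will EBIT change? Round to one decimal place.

+9.0%

At 160,640 units, contribution = 160,640 × £119.38 = £19,177,203.20.
Operating income = contribution − fixed costs = £19,177,203.20 − £8,537,200 = £10,640,003.20.
Degree of operating leverage = £19,177,203.20 / £10,640,003.20 = 1.8024.
So EBIT moves 1.8024 × (+5.0%) = +9.0%.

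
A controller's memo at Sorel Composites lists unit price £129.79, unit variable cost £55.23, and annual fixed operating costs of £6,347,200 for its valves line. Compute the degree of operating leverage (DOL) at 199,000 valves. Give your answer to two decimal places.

At 199,000 units, contribution = 199,000 × £74.56 = £14,837,440.00.
EBIT = £14,837,440.00 − £6,347,200 = £8,490,240.00.
Degree of operating leverage = £14,837,440.00 / £8,490,240.00 = 1.7476.

1.75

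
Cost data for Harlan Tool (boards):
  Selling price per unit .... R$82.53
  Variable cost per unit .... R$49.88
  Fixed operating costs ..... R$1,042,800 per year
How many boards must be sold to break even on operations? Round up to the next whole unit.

Contribution margin per unit = R$82.53 − R$49.88 = R$32.65.
Break-even volume = fixed costs ÷ CM per unit = R$1,042,800 ÷ R$32.65 = 31,938.74, so 31,939 boards.

31,939 boards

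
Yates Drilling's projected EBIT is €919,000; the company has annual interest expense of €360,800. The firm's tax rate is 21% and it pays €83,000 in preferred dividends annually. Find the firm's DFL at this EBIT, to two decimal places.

Annual interest charges come to €360,800.00.
Preferred dividends grossed up pre-tax: €83,000 / (1 − 0.21) = €105,063.29.
DFL = EBIT ÷ [EBIT − I − D_p/(1−t)] = €919,000 ÷ [€919,000 − €360,800.00 − €105,063.29] = €919,000 ÷ €453,136.71 = 2.0281.

2.03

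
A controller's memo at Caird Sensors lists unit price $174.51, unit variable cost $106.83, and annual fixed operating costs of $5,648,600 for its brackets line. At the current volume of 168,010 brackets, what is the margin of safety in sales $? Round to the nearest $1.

$14,754,750

Unit CM = price − variable cost = $174.51 − $106.83 = $67.68. Break-even units = $5,648,600 ÷ $67.68 = 83,460.40; break-even revenue = 83,460.40 × $174.51 = $14,564,674.73.
Actual sales revenue = 168,010 × $174.51 = $29,319,425.10.
Margin of safety = $29,319,425.10 − $14,564,674.73 = $14,754,750.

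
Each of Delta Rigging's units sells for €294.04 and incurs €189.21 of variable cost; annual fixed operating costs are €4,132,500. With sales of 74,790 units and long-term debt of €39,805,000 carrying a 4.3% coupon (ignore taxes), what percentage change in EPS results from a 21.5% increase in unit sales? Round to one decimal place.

Total contribution margin = 74,790 × €104.83 = €7,840,235.70.
Subtracting fixed costs: EBIT = €7,840,235.70 − €4,132,500 = €3,707,735.70.
After interest of €1,711,615.00, pre-tax earnings = €1,996,120.70.
Degree of combined leverage = contribution ÷ (EBIT − I) = €7,840,235.70 ÷ €1,996,120.70 = 3.9277.
%ΔEPS = DCL × %ΔSales = 3.9277 × +21.5% = +84.4%.

+84.4%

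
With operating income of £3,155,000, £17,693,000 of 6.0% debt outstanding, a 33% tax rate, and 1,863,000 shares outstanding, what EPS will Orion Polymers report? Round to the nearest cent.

£0.75

Pre-tax income = £3,155,000 − £1,061,580.00 = £2,093,420.00.
Net income = £2,093,420.00 × (1 − 0.33) = £1,402,591.40.
Per share: £1,402,591.40 / 1,863,000 shares = £0.75.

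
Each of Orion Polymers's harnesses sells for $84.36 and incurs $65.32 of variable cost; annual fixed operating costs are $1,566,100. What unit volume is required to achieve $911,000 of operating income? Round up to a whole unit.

Each unit contributes $84.36 − $65.32 = $19.04.
Units = (FC + target) / CM = ($1,566,100 + $911,000) / $19.04 = 130,099.79, so 130,100 harnesses.

130,100 harnesses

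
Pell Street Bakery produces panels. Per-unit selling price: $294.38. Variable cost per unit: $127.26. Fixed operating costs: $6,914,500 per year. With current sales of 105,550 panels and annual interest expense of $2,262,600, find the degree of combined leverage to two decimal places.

2.08

Total contribution margin = 105,550 × $167.12 = $17,639,516.00.
Operating income = contribution − fixed costs = $17,639,516.00 − $6,914,500 = $10,725,016.00. Interest = $2,262,600.00, so EBIT − I = $8,462,416.00.
DCL = contribution ÷ (EBIT − I) = $17,639,516.00 ÷ $8,462,416.00 = 2.0845.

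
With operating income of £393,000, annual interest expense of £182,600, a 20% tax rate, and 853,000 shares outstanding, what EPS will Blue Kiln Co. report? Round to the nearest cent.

£0.20

Pre-tax income = £393,000 − £182,600.00 = £210,400.00.
After tax at 20%: net income = £210,400.00 × 0.80 = £168,320.00.
Per share: £168,320.00 / 853,000 shares = £0.20.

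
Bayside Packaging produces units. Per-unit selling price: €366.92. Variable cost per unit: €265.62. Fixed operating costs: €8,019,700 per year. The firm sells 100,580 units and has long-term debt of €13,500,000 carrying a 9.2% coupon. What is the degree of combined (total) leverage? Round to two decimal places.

10.99

Total contribution margin = 100,580 × €101.30 = €10,188,754.00.
EBIT = €10,188,754.00 − €8,019,700 = €2,169,054.00. Interest = €1,242,000.00, so EBIT − I = €927,054.00.
DCL = contribution ÷ (EBIT − I) = €10,188,754.00 ÷ €927,054.00 = 10.9905.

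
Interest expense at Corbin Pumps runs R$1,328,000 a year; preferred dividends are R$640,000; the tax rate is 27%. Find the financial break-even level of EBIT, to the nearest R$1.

R$2,204,712

Grossing the preferred dividend up to pre-tax terms: R$640,000 / (1 − 0.27) = R$876,712.33.
EPS = 0 when EBIT covers interest plus the pre-tax preferred burden: R$1,328,000 + R$876,712.33 = R$2,204,712.33.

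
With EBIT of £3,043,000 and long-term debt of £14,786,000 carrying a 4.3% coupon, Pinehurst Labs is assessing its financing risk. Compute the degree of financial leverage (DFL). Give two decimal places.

1.26

Annual interest charges come to £635,798.00.
DFL = EBIT ÷ (EBIT − I) = £3,043,000 ÷ (£3,043,000 − £635,798.00) = £3,043,000 ÷ £2,407,202.00 = 1.2641.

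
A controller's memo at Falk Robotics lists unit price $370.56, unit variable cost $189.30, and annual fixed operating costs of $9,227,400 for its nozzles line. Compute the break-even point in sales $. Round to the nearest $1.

CM per unit = $370.56 − $189.30 = $181.26; CM ratio = $181.26 / $370.56 = 0.4892.
Break-even sales = FC ÷ CM ratio = $9,227,400 × $370.56 / $181.26 = $18,864,092.

$18,864,092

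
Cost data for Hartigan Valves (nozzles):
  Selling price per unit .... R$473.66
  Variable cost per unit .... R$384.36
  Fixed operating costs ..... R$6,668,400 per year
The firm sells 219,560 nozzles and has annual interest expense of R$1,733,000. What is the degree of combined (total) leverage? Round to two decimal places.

1.75

Contribution at this volume is 219,560 × R$89.30 = R$19,606,708.00.
Subtracting fixed costs: EBIT = R$19,606,708.00 − R$6,668,400 = R$12,938,308.00. Interest = R$1,733,000.00, so EBIT − I = R$11,205,308.00.
Degree of total leverage = total CM / (EBIT − interest) = R$19,606,708.00 / R$11,205,308.00 = 1.7498.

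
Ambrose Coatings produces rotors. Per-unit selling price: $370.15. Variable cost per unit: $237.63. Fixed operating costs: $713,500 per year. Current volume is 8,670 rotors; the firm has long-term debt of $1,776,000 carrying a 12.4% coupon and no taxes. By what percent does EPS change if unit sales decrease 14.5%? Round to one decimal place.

At 8,670 units, contribution = 8,670 × $132.52 = $1,148,948.40.
Operating income = contribution − fixed costs = $1,148,948.40 − $713,500 = $435,448.40.
Interest = $220,224.00, so EBIT − I = $215,224.40.
Degree of combined leverage = contribution ÷ (EBIT − I) = $1,148,948.40 ÷ $215,224.40 = 5.3384.
%ΔEPS = DCL × %ΔSales = 5.3384 × -14.5% = -77.4%.

-77.4%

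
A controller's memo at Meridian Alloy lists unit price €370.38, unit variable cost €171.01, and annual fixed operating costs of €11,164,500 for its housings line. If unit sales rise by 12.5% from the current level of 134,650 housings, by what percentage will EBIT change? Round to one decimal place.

Contribution at this volume is 134,650 × €199.37 = €26,845,170.50.
Operating income = contribution − fixed costs = €26,845,170.50 − €11,164,500 = €15,680,670.50.
So DOL = total CM / EBIT = €26,845,170.50 / €15,680,670.50 = 1.7120.
So EBIT moves 1.7120 × (+12.5%) = +21.4%.

+21.4%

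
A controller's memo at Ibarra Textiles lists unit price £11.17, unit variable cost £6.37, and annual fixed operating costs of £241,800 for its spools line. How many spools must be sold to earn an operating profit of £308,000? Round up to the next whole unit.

Unit CM = price − variable cost = £11.17 − £6.37 = £4.80.
Need Q such that Q × £4.80 − £241,800 = £308,000, i.e. Q = £549,800 / £4.80 = 114,541.67 → 114,542.

114,542 spools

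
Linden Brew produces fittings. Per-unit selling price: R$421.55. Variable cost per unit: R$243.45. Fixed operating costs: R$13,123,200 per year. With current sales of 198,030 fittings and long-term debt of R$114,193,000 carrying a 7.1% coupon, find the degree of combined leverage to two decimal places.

2.51

At 198,030 units, contribution = 198,030 × R$178.10 = R$35,269,143.00.
Subtracting fixed costs: EBIT = R$35,269,143.00 − R$13,123,200 = R$22,145,943.00. Interest = R$8,107,703.00, so EBIT − I = R$14,038,240.00.
Degree of total leverage = total CM / (EBIT − interest) = R$35,269,143.00 / R$14,038,240.00 = 2.5124.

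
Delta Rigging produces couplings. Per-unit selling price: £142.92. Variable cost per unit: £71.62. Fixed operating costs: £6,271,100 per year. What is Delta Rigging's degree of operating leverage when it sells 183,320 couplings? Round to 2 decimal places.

At 183,320 units, contribution = 183,320 × £71.30 = £13,070,716.00.
Operating income = contribution − fixed costs = £13,070,716.00 − £6,271,100 = £6,799,616.00.
Degree of operating leverage = £13,070,716.00 / £6,799,616.00 = 1.9223.

1.92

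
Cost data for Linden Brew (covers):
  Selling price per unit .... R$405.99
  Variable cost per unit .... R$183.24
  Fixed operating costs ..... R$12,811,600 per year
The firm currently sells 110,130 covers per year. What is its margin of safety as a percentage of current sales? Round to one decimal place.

Contribution margin per unit = R$405.99 − R$183.24 = R$222.75. Break-even units = R$12,811,600 ÷ R$222.75 = 57,515.60; break-even revenue = 57,515.60 × R$405.99 = R$23,350,758.63.
Current sales = 110,130 × R$405.99 = R$44,711,678.70.
Margin of safety = (R$44,711,678.70 − R$23,350,758.63) ÷ R$44,711,678.70 = 47.8%.

47.8%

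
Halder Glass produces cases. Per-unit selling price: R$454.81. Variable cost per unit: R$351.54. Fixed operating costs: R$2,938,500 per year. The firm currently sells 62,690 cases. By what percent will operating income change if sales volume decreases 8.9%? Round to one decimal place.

Total contribution margin = 62,690 × R$103.27 = R$6,473,996.30.
EBIT = R$6,473,996.30 − R$2,938,500 = R$3,535,496.30.
So DOL = total CM / EBIT = R$6,473,996.30 / R$3,535,496.30 = 1.8311.
%ΔEBIT = DOL × %ΔSales = 1.8311 × -8.9% = -16.3%.

-16.3%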